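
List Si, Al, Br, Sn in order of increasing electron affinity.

Electron affinity generally becomes more exothermic across a period toward the halogens and less exothermic down a group.
Neither a single period nor a single group — weigh both effects.
Sn > Al: period and group pull opposite ways; the across-period shift dominates (107 vs 42 kJ/mol).
Si > Sn: Si sits above Sn in group 14, so the down-group effect alone puts Si higher.
Br > Si: the two effects oppose for this pair; the across-period effect wins (325 vs 134 kJ/mol).
Approximate values (kJ/mol): Al 42, Si 134, Br 325, Sn 107.
So from lowest to highest: Al < Sn < Si < Br.

Al, Sn, Si, Br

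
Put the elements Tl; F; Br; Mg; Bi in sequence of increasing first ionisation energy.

Tl < Bi < Mg < Br < F

F is in period 2, group 17; Mg is in period 3, group 2; Br is in period 4, group 17; Tl is in period 6, group 13; Bi is in period 6, group 15.
IE₁ increases left→right with effective nuclear charge and decreases top→bottom as the valence shell moves farther out.
Here both period and group differ, so the two effects have to be weighed against each other.
Bi > Tl: Bi lies to the right of Tl in period 6, so the across-period effect alone puts Bi higher.
Mg > Bi: period and group pull opposite ways; the down-group shift dominates (738 vs 703 kJ/mol).
Br > Mg: the two effects oppose for this pair; the across-period effect wins (1140 vs 738 kJ/mol).
F > Br: F sits above Br in group 17, so the down-group effect alone puts F higher.
Tabulated first ionization energy (kJ/mol): F 1681, Mg 738, Br 1140, Tl 589, Bi 703.
So from lowest to highest: Tl < Bi < Mg < Br < F.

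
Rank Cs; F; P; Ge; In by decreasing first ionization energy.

F > P > Ge > In > Cs

F is in period 2, group 17; P is in period 3, group 15; Ge is in period 4, group 14; In is in period 5, group 13; Cs is in period 6, group 1.
First ionization energy rises across a period (greater Z_eff holds electrons more tightly) and falls down a group (valence electrons are farther from the nucleus).
Neither a single period nor a single group — weigh both effects.
In > Cs: relative to Cs, both the across-period and down-group shifts push In's first ionization energy up.
Ge > In: both effects reinforce here, so Ge is clearly the higher of the two.
P > Ge: relative to Ge, both the across-period and down-group shifts push P's first ionization energy up.
F > P: both effects reinforce here, so F is clearly the higher of the two.
For reference (kJ/mol): F 1681, P 1012, Ge 762, In 558, Cs 376.
So from highest to lowest: F > P > Ge > In > Cs.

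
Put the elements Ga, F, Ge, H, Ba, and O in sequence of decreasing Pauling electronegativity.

F > O > H > Ge > Ga > Ba

Electronegativity increases across a period and decreases down a group, tracking effective nuclear charge and atomic size.
Neither a single period nor a single group — weigh both effects.
Ga > Ba: both effects reinforce here, so Ga is clearly the higher of the two.
Ge > Ga: both are in period 4; the period trend gives Ge the larger value.
H > Ge: period and group pull opposite ways; the down-group shift dominates (2.20 vs 2.01).
O > H: the two effects oppose for this pair; the across-period effect wins (3.44 vs 2.20).
F > O: F lies to the right of O in period 2, so the across-period effect alone puts F higher.
For reference (Pauling): H 2.20, O 3.44, F 3.98, Ga 1.81, Ge 2.01, Ba 0.89.
So from highest to lowest: F > O > H > Ge > Ga > Ba.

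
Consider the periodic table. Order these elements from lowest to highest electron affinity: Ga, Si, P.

Ga, P, Si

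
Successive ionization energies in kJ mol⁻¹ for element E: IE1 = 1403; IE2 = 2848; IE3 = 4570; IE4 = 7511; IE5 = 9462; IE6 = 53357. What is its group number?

Look for the largest jump between consecutive ionization energies: IE6/IE5 ≈ 5.6, far larger than any earlier ratio.
That jump marks the point where a core electron is being removed. So the atom has 5 valence electrons.
A main-group element with 5 valence electrons is in group 15.

Group 15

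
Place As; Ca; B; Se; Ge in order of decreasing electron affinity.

Se > Ge > As > B > Ca

B is in period 2, group 13; Ca is in period 4, group 2; Ge is in period 4, group 14; As is in period 4, group 15; Se is in period 4, group 16.
Adding an electron releases more energy for atoms nearer the top right (short of the noble gases).
Here both period and group differ, so the two effects have to be weighed against each other.
B > Ca: both effects reinforce here, so B is clearly the higher of the two.
As > B: period and group pull opposite ways; the across-period shift dominates (78 vs 27 kJ/mol).
Ge > As: this pair runs against the simple trend — see the exception note.
Se > Ge: both are in period 4; the period trend gives Se the larger value.
Note the exception: Ge has a higher electron affinity than As, contrary to the simple trend — adding an electron to As's half-filled 4p³ is unfavourable, so Ge (4p²) has the more exothermic EA.
Approximate values (kJ/mol): B 27, Ca 2, Ge 119, As 78, Se 195.
So from highest to lowest: Se > Ge > As > B > Ca.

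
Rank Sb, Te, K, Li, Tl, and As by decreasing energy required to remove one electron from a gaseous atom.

Li is in period 2, group 1; K is in period 4, group 1; As is in period 4, group 15; Sb is in period 5, group 15; Te is in period 5, group 16; Tl is in period 6, group 13.
IE₁ increases left→right with effective nuclear charge and decreases top→bottom as the valence shell moves farther out.
These span different periods and groups, so the two trends combine.
Li > K: Li sits above K in group 1, so the down-group effect alone puts Li higher.
Tl > Li: the two effects oppose for this pair; the across-period effect wins (589 vs 520 kJ/mol).
Sb > Tl: both effects reinforce here, so Sb is clearly the higher of the two.
Te > Sb: both are in period 5; the period trend gives Te the larger value.
As > Te: the two effects oppose for this pair; the down-group effect wins (947 vs 869 kJ/mol).
For reference (kJ/mol): Li 520, K 419, As 947, Sb 831, Te 869, Tl 589.
So from highest to lowest: As > Te > Sb > Tl > Li > K.

As > Te > Sb > Tl > Li > K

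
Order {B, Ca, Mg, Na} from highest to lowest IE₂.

Na > B > Mg > Ca

Consider each +1 ion: B⁺ still has 2 valence electrons; Ca⁺ still has 1 valence electron; Mg⁺ still has 1 valence electron; Na⁺ is the bare [Ne] core.
Pulling an electron out of a noble-gas core costs far more than removing a remaining valence electron, so Na sits at the high end of IE_2.
Valence configurations: B⁺ [He]2s², Ca⁺ [Ar]4s¹, Mg⁺ [Ne]3s¹.
The numbers (kJ/mol): B 2427, Ca 1145, Mg 1451, Na 4562.
So the second ionization energies run Ca < Mg < B < Na.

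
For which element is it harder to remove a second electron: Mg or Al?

Al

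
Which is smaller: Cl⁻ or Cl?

Forming Cl⁻ adds 1 electron to Cl. More electron–electron repulsion in the same shell, with unchanged nuclear charge, lets the cloud expand.
An anion is larger than its parent atom: Cl⁻ > Cl.

Cl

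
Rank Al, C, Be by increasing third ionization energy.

Al < C < Be

The third ionization energy removes an electron from the +2 ion. For each element: Al²⁺ still has 1 valence electron; C²⁺ still has 2 valence electrons; Be²⁺ is the bare [He] core.
Pulling an electron out of a noble-gas core costs far more than removing a remaining valence electron, so Be sits at the high end of IE_3.
Valence configurations: Al²⁺ [Ne]3s¹, C²⁺ [He]2s².
The numbers (kJ/mol): Al 2745, C 4620, Be 14849.
Hence IE_3: Al < C < Be.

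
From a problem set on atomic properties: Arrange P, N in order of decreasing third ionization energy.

N > P

Consider each +2 ion: P²⁺ still has 3 valence electrons; N²⁺ still has 3 valence electrons.
All are still removing valence electrons, so compare the +2 ions as you would atoms: IE_3 generally rises across a period (higher Z_eff) and falls down a group (larger shell), subject to the usual subshell exceptions.
Valence configurations: P²⁺ [Ne]3s²3p¹, N²⁺ [He]2s²2p¹.
The numbers (kJ/mol): P 2914, N 4578.
Putting it together, IE_3: P < N.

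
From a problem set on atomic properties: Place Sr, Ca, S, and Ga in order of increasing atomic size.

S is in period 3, group 16; Ca is in period 4, group 2; Ga is in period 4, group 13; Sr is in period 5, group 2.
Across a period the added protons contract the valence shell; down a group each new principal shell makes the atom larger.
These span different periods and groups, so the two trends combine.
Ga > S: both effects reinforce here, so Ga is clearly the larger of the two.
Ca > Ga: both are in period 4; the period trend gives Ca the larger value.
Sr > Ca: they share group 2; the group trend gives Sr the larger value.
Approximate values (pm): S 103, Ca 171, Ga 124, Sr 185.
So from smallest to largest: S < Ga < Ca < Sr.

S < Ga < Ca < Sr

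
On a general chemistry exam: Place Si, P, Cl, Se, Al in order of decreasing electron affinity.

Al is in period 3, group 13; Si is in period 3, group 14; P is in period 3, group 15; Cl is in period 3, group 17; Se is in period 4, group 16.
Adding an electron releases more energy for atoms nearer the top right (short of the noble gases).
Here both period and group differ, so the two effects have to be weighed against each other.
P > Al: both are in period 3; the period trend gives P the larger value.
Si > P: this pair runs against the simple trend — see the exception note.
Se > Si: period and group pull opposite ways; the across-period shift dominates (195 vs 134 kJ/mol).
Cl > Se: both effects reinforce here, so Cl is clearly the higher of the two.
Note the exception: Si has a higher electron affinity than P, contrary to the simple trend — adding an electron to P's half-filled 3p³ is unfavourable, so Si (3p²) has the more exothermic EA.
Tabulated electron affinity (kJ/mol): Al 42, Si 134, P 72, Cl 349, Se 195.
So from highest to lowest: Cl > Se > Si > P > Al.

Cl > Se > Si > P > Al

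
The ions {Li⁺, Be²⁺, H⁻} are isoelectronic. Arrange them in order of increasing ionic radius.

Be²⁺ < Li⁺ < H⁻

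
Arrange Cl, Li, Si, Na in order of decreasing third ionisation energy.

IE_3 is the cost of taking one more electron from the +2 cation: Cl²⁺ still has 5 valence electrons; Li²⁺ is already 1 electron into the core; Si²⁺ still has 2 valence electrons; Na²⁺ is already 1 electron into the core.
Breaking into a closed-shell core is much more expensive than removing a leftover valence electron — Na and Li have the largest IE_3 here.
Valence configurations: Cl²⁺ [Ne]3s²3p³, Si²⁺ [Ne]3s².
Approximate IE_3 values (kJ/mol): Cl 3822, Li 11815, Si 3232, Na 6910.
Putting it together, IE_3: Si < Cl < Na < Li.

Li > Na > Cl > Si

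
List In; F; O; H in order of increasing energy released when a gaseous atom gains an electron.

EA tends to increase across a period and decrease down a group, though the pattern is less regular than for IE or radius.
Here both period and group differ, so the two effects have to be weighed against each other.
H > In: period and group pull opposite ways; the down-group shift dominates (73 vs 29 kJ/mol).
O > H: period and group pull opposite ways; the across-period shift dominates (141 vs 73 kJ/mol).
F > O: F lies to the right of O in period 2, so the across-period effect alone puts F higher.
Approximate values (kJ/mol): H 73, O 141, F 328, In 29.
So from lowest to highest: In < H < O < F.

In < H < O < F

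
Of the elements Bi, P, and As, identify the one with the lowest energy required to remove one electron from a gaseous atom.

P is in period 3, group 15; As is in period 4, group 15; Bi is in period 6, group 15.
Across a period the outer electron is held more tightly (higher IE₁); down a group it sits in a higher shell, more shielded, and comes off more easily.
All are in group 15, so first ionization energy increases up the group.
The lowest energy required to remove one electron from a gaseous atom among these belongs to Bi.

Bi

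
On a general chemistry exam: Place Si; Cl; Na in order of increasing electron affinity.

Na is in period 3, group 1; Si is in period 3, group 14; Cl is in period 3, group 17.
EA tends to increase across a period and decrease down a group, though the pattern is less regular than for IE or radius.
All lie in period 3, so electron affinity increases left to right.
So from lowest to highest: Na < Si < Cl.

Na, Si, Cl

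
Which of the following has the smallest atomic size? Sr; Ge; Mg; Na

Ge

Na is in period 3, group 1; Mg is in period 3, group 2; Ge is in period 4, group 14; Sr is in period 5, group 2.
Atomic radius shrinks across a period as nuclear charge pulls the same shell inward, and grows down a group as new shells are added.
These span different periods and groups, so the two trends combine.
Mg > Ge: period and group pull opposite ways; the across-period shift dominates (139 vs 121 pm).
Na > Mg: Na lies to the left of Mg in period 3, so the across-period effect alone puts Na larger.
Sr > Na: the two effects oppose for this pair; the down-group effect wins (185 vs 155 pm).
Approximate values (pm): Na 155, Mg 139, Ge 121, Sr 185.
The smallest atomic size among these belongs to Ge.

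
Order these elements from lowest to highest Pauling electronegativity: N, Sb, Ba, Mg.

Ba, Mg, Sb, N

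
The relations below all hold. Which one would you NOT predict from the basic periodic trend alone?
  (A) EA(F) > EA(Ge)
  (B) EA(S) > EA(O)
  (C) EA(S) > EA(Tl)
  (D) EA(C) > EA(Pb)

The general trend: electron affinity increases across a period and decreases down a group.
(A) F (period 2, group 17) vs Ge (period 4, group 14): the stated order agrees with the simple trend.
(B) S (period 3, group 16) vs O (period 2, group 16): the stated order contradicts the simple trend.
(C) S (period 3, group 16) vs Tl (period 6, group 13): the stated order agrees with the simple trend.
(D) C (period 2, group 14) vs Pb (period 6, group 14): the stated order agrees with the simple trend.
The exception is (B): the compact 2p subshell of O repels the added electron more than S's larger 3p does.

(B)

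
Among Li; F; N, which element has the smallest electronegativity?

Li

EN rises left→right (higher Z_eff, smaller atoms) and falls top→bottom (larger, more shielded atoms).
All lie in period 2, so electronegativity increases left to right.
The smallest electronegativity among these belongs to Li.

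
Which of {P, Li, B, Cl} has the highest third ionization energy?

IE_3 is the cost of taking one more electron from the +2 cation: P²⁺ still has 3 valence electrons; Li²⁺ is already 1 electron into the core; B²⁺ still has 1 valence electron; Cl²⁺ still has 5 valence electrons.
Core electrons are held far more tightly than valence electrons, so Li tops the IE_3 order.
Valence configurations: P²⁺ [Ne]3s²3p¹, B²⁺ [He]2s¹, Cl²⁺ [Ne]3s²3p³.
Approximate IE_3 values (kJ/mol): P 2914, Li 11815, B 3660, Cl 3822.
Hence IE_3: P < B < Cl < Li.

Li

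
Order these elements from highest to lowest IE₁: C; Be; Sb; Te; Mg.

Be is in period 2, group 2; C is in period 2, group 14; Mg is in period 3, group 2; Sb is in period 5, group 15; Te is in period 5, group 16.
First ionization energy rises across a period (greater Z_eff holds electrons more tightly) and falls down a group (valence electrons are farther from the nucleus).
These span different periods and groups, so the two trends combine.
Sb > Mg: the two effects oppose for this pair; the across-period effect wins (831 vs 738 kJ/mol).
Te > Sb: both are in period 5; the period trend gives Te the larger value.
Be > Te: period and group pull opposite ways; the down-group shift dominates (900 vs 869 kJ/mol).
C > Be: both are in period 2; the period trend gives C the larger value.
Tabulated first ionization energy (kJ/mol): Be 900, C 1086, Mg 738, Sb 831, Te 869.
So from highest to lowest: C > Be > Te > Sb > Mg.

C > Be > Te > Sb > Mg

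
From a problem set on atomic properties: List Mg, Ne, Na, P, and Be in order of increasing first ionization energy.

Na < Mg < Be < P < Ne

Across a period the outer electron is held more tightly (higher IE₁); down a group it sits in a higher shell, more shielded, and comes off more easily.
These span different periods and groups, so the two trends combine.
Mg > Na: Mg lies to the right of Na in period 3, so the across-period effect alone puts Mg higher.
Be > Mg: they share group 2; the group trend gives Be the larger value.
P > Be: the two effects oppose for this pair; the across-period effect wins (1012 vs 900 kJ/mol).
Ne > P: both effects reinforce here, so Ne is clearly the higher of the two.
Approximate values (kJ/mol): Be 900, Ne 2081, Na 496, Mg 738, P 1012.
So from lowest to highest: Na < Mg < Be < P < Ne.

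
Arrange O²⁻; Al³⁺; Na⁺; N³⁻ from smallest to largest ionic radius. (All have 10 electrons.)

Al³⁺, Na⁺, O²⁻, N³⁻

All of these have 10 electrons, so size is governed by nuclear charge alone: the more protons, the stronger the pull on the same electron cloud, and the smaller the ion.
Nuclear charges: Al³⁺ (Z=13), Na⁺ (Z=11), O²⁻ (Z=8), N³⁻ (Z=7).
Smallest to largest: Al³⁺ < Na⁺ < O²⁻ < N³⁻.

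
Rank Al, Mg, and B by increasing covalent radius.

Moving right in a period, electrons are added to the same shell under a stronger nuclear pull, so atoms get smaller; moving down, a new shell is opened and atoms get larger.
Here both period and group differ, so the two effects have to be weighed against each other.
Al > B: they share group 13; the group trend gives Al the larger value.
Mg > Al: Mg lies to the left of Al in period 3, so the across-period effect alone puts Mg larger.
For reference (pm): B 85, Mg 139, Al 126.
So from smallest to largest: B < Al < Mg.

B, Al, Mg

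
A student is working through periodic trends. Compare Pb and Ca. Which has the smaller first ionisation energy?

Ca

Ca is in period 4, group 2; Pb is in period 6, group 14.
Removing the outermost electron gets harder across a period and easier down a group.
Here both period and group differ, so the two effects have to be weighed against each other.
Pb > Ca: the two effects oppose for this pair; the across-period effect wins (716 vs 590 kJ/mol).
For reference (kJ/mol): Ca 590, Pb 716.
So Ca has the smaller first ionisation energy (Ca < Pb).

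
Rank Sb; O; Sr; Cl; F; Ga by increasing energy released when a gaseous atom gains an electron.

Sr < Ga < Sb < O < F < Cl

O is in period 2, group 16; F is in period 2, group 17; Cl is in period 3, group 17; Ga is in period 4, group 13; Sr is in period 5, group 2; Sb is in period 5, group 15.
Adding an electron releases more energy for atoms nearer the top right (short of the noble gases).
Here both period and group differ, so the two effects have to be weighed against each other.
Ga > Sr: both effects reinforce here, so Ga is clearly the higher of the two.
Sb > Ga: period and group pull opposite ways; the across-period shift dominates (103 vs 29 kJ/mol).
O > Sb: relative to Sb, both the across-period and down-group shifts push O's electron affinity up.
F > O: F lies to the right of O in period 2, so the across-period effect alone puts F higher.
Cl > F: this pair runs against the simple trend — see the exception note.
Note the exception: Cl has a higher electron affinity than F, contrary to the simple trend — F's small 2p subshell makes the incoming electron feel strong e⁻–e⁻ repulsion, so Cl actually releases more energy on gaining an electron.
Approximate values (kJ/mol): O 141, F 328, Cl 349, Ga 29, Sr 5, Sb 103.
So from lowest to highest: Sr < Ga < Sb < O < F < Cl.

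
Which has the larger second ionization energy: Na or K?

Na

The second ionization energy removes an electron from the +1 ion. For each element: Na⁺ is the bare [Ne] core; K⁺ is the bare [Ar] core.
All of these are removing an electron from a noble-gas core or deeper; the smaller core (lower principal quantum number) is held far more tightly, and within a period the higher nuclear charge binds the same core more tightly.
Approximate IE_2 values (kJ/mol): Na 4562, K 3052.
Putting it together, IE_2: K < Na.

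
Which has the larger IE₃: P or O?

IE_3 is the cost of taking one more electron from the +2 cation: P²⁺ still has 3 valence electrons; O²⁺ still has 4 valence electrons.
All are still removing valence electrons, so compare the +2 ions as you would atoms: IE_3 generally rises across a period (higher Z_eff) and falls down a group (larger shell), subject to the usual subshell exceptions.
Valence configurations: P²⁺ [Ne]3s²3p¹, O²⁺ [He]2s²2p².
Approximate IE_3 values (kJ/mol): P 2914, O 5300.
Putting it together, IE_3: P < O.

O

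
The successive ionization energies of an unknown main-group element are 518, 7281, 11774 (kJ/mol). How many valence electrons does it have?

Look for the largest jump between consecutive ionization energies: IE2/IE1 ≈ 14.1, far larger than any earlier ratio.
That jump marks the point where a core electron is being removed. So the atom has 1 valence electron.

1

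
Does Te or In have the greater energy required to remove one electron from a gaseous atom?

Te

IE₁ increases left→right with effective nuclear charge and decreases top→bottom as the valence shell moves farther out.
All lie in period 5, so first ionization energy increases left to right.
So Te has the greater energy required to remove one electron from a gaseous atom (Te > In).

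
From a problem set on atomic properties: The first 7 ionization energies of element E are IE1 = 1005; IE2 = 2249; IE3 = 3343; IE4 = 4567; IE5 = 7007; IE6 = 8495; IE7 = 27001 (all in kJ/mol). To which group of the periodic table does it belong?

Look for the largest jump between consecutive ionization energies: IE7/IE6 ≈ 3.2, far larger than any earlier ratio.
That jump marks the point where a core electron is being removed. So the atom has 6 valence electrons.
A main-group element with 6 valence electrons is in group 16.

Group 16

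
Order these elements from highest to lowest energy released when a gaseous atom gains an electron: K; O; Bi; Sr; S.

S, O, Bi, K, Sr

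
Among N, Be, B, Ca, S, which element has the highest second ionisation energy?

N

IE_2 is the cost of taking one more electron from the +1 cation: N⁺ still has 4 valence electrons; Be⁺ still has 1 valence electron; B⁺ still has 2 valence electrons; Ca⁺ still has 1 valence electron; S⁺ still has 5 valence electrons.
All are still removing valence electrons, so compare the +1 ions as you would atoms: IE_2 generally rises across a period (higher Z_eff) and falls down a group (larger shell), subject to the usual subshell exceptions.
Valence configurations: N⁺ [He]2s²2p², Be⁺ [He]2s¹, B⁺ [He]2s², Ca⁺ [Ar]4s¹, S⁺ [Ne]3s²3p³.
Approximate IE_2 values (kJ/mol): N 2856, Be 1757, B 2427, Ca 1145, S 2252.
So the second ionization energies run Ca < Be < S < B < N.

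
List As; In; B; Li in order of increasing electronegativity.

Li < In < B < As

Electronegativity increases across a period and decreases down a group, tracking effective nuclear charge and atomic size.
Neither a single period nor a single group — weigh both effects.
In > Li: period and group pull opposite ways; the across-period shift dominates (1.78 vs 0.98).
B > In: B sits above In in group 13, so the down-group effect alone puts B higher.
As > B: the two effects oppose for this pair; the across-period effect wins (2.18 vs 2.04).
Approximate values (Pauling): Li 0.98, B 2.04, As 2.18, In 1.78.
So from lowest to highest: Li < In < B < As.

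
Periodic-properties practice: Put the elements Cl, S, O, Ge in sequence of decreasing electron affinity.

O is in period 2, group 16; S is in period 3, group 16; Cl is in period 3, group 17; Ge is in period 4, group 14.
Adding an electron releases more energy for atoms nearer the top right (short of the noble gases).
Neither a single period nor a single group — weigh both effects.
O > Ge: both effects reinforce here, so O is clearly the higher of the two.
S > O: this pair runs against the simple trend — see the exception note.
Cl > S: both are in period 3; the period trend gives Cl the larger value.
Note the exception: S has a higher electron affinity than O, contrary to the simple trend — the compact 2p subshell of O repels the added electron more than S's larger 3p does.
Tabulated electron affinity (kJ/mol): O 141, S 200, Cl 349, Ge 119.
So from highest to lowest: Cl > S > O > Ge.

Cl, S, O, Ge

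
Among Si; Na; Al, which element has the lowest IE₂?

After 1 electron has been removed, what remains? Si⁺ still has 3 valence electrons; Na⁺ is the bare [Ne] core; Al⁺ still has 2 valence electrons.
Pulling an electron out of a noble-gas core costs far more than removing a remaining valence electron, so Na sits at the high end of IE_2.
Valence configurations: Si⁺ [Ne]3s²3p¹, Al⁺ [Ne]3s².
Si⁺ loses a lone 3p electron whereas Al⁺ must break into a filled 3s² pair, so IE_2(Al) > IE_2(Si) even though Si has the higher nuclear charge.
Approximate IE_2 values (kJ/mol): Si 1577, Na 4562, Al 1817.
Hence IE_2: Si < Al < Na.

Si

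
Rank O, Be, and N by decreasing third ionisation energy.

Be > O > N

The third ionization energy removes an electron from the +2 ion. For each element: O²⁺ still has 4 valence electrons; Be²⁺ is the bare [He] core; N²⁺ still has 3 valence electrons.
Breaking into a closed-shell core is much more expensive than removing a leftover valence electron — Be has the largest IE_3 here.
Valence configurations: O²⁺ [He]2s²2p², N²⁺ [He]2s²2p¹.
The numbers (kJ/mol): O 5300, Be 14849, N 4578.
So the third ionization energies run N < O < Be.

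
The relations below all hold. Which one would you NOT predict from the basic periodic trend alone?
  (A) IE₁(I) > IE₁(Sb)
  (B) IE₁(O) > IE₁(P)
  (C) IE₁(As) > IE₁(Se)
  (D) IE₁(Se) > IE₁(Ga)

(C)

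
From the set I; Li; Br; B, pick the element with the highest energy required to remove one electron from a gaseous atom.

Br

Li is in period 2, group 1; B is in period 2, group 13; Br is in period 4, group 17; I is in period 5, group 17.
First ionization energy rises across a period (greater Z_eff holds electrons more tightly) and falls down a group (valence electrons are farther from the nucleus).
Here both period and group differ, so the two effects have to be weighed against each other.
B > Li: both are in period 2; the period trend gives B the larger value.
I > B: period and group pull opposite ways; the across-period shift dominates (1008 vs 801 kJ/mol).
Br > I: Br sits above I in group 17, so the down-group effect alone puts Br higher.
Approximate values (kJ/mol): Li 520, B 801, Br 1140, I 1008.
The highest energy required to remove one electron from a gaseous atom among these belongs to Br.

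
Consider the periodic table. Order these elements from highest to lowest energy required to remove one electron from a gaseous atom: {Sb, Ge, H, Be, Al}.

H is in period 1, group 1; Be is in period 2, group 2; Al is in period 3, group 13; Ge is in period 4, group 14; Sb is in period 5, group 15.
Removing the outermost electron gets harder across a period and easier down a group.
These sit on a diagonal, where the across-period and down-group effects partly cancel.
Ge > Al: the two effects oppose for this pair; the across-period effect wins (762 vs 578 kJ/mol).
Sb > Ge: period and group pull opposite ways; the across-period shift dominates (831 vs 762 kJ/mol).
Be > Sb: period and group pull opposite ways; the down-group shift dominates (900 vs 831 kJ/mol).
H > Be: period and group pull opposite ways; the down-group shift dominates (1312 vs 900 kJ/mol).
Approximate values (kJ/mol): H 1312, Be 900, Al 578, Ge 762, Sb 831.
So from highest to lowest: H > Be > Sb > Ge > Al.

H, Be, Sb, Ge, Al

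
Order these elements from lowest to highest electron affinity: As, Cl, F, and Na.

Na < As < F < Cl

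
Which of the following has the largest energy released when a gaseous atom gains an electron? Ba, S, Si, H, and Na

Adding an electron releases more energy for atoms nearer the top right (short of the noble gases).
These span different periods and groups, so the two trends combine.
Na > Ba: the two effects oppose for this pair; the down-group effect wins (53 vs 14 kJ/mol).
H > Na: they share group 1; the group trend gives H the larger value.
Si > H: period and group pull opposite ways; the across-period shift dominates (134 vs 73 kJ/mol).
S > Si: both are in period 3; the period trend gives S the larger value.
Tabulated electron affinity (kJ/mol): H 73, Na 53, Si 134, S 200, Ba 14.
The largest energy released when a gaseous atom gains an electron among these belongs to S.

S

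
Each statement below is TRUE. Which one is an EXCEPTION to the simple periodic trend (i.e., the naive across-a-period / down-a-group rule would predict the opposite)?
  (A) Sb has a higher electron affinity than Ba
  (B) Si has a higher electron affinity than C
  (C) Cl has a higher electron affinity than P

(B)

The general trend: electron affinity increases across a period and decreases down a group.
(A) Sb (period 5, group 15) vs Ba (period 6, group 2): the stated order agrees with the simple trend.
(B) Si (period 3, group 14) vs C (period 2, group 14): the stated order contradicts the simple trend.
(C) Cl (period 3, group 17) vs P (period 3, group 15): the stated order agrees with the simple trend.
The exception is (B): Si's larger, more diffuse 3p orbitals accept an added electron slightly more readily than C's compact 2p.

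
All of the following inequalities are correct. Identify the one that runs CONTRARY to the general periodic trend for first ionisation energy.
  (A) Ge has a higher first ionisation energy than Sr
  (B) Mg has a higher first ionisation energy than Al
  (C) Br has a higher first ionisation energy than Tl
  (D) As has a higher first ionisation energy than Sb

(B)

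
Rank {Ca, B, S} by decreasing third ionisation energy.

Ca > B > S

Consider each +2 ion: Ca²⁺ is the bare [Ar] core; B²⁺ still has 1 valence electron; S²⁺ still has 4 valence electrons.
Core electrons are held far more tightly than valence electrons, so Ca tops the IE_3 order.
Valence configurations: B²⁺ [He]2s¹, S²⁺ [Ne]3s²3p².
Tabulated IE_3 (kJ/mol): Ca 4912, B 3660, S 3357.
So the third ionization energies run S < B < Ca.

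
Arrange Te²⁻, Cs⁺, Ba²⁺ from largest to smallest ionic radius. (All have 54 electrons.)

Te²⁻ > Cs⁺ > Ba²⁺

All of these have 54 electrons, so size is governed by nuclear charge alone: the more protons, the stronger the pull on the same electron cloud, and the smaller the ion.
Nuclear charges: Ba²⁺ (Z=56), Cs⁺ (Z=55), Te²⁻ (Z=52).
Largest to smallest: Te²⁻ > Cs⁺ > Ba²⁺.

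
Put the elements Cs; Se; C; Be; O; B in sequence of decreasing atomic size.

Be is in period 2, group 2; B is in period 2, group 13; C is in period 2, group 14; O is in period 2, group 16; Se is in period 4, group 16; Cs is in period 6, group 1.
Across a period the added protons contract the valence shell; down a group each new principal shell makes the atom larger.
These span different periods and groups, so the two trends combine.
C > O: both are in period 2; the period trend gives C the larger value.
B > C: both are in period 2; the period trend gives B the larger value.
Be > B: Be lies to the left of B in period 2, so the across-period effect alone puts Be larger.
Se > Be: the two effects oppose for this pair; the down-group effect wins (116 vs 102 pm).
Cs > Se: relative to Se, both the across-period and down-group shifts push Cs's atomic radius up.
For reference (pm): Be 102, B 85, C 75, O 63, Se 116, Cs 232.
So from largest to smallest: Cs > Se > Be > B > C > O.

Cs > Se > Be > B > C > O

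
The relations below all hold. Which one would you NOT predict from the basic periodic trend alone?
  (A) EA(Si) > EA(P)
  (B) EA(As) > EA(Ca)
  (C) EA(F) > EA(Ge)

The general trend: electron affinity increases across a period and decreases down a group.
(A) Si (period 3, group 14) vs P (period 3, group 15): the stated order contradicts the simple trend.
(B) As (period 4, group 15) vs Ca (period 4, group 2): the stated order agrees with the simple trend.
(C) F (period 2, group 17) vs Ge (period 4, group 14): the stated order agrees with the simple trend.
The exception is (A): adding an electron to P's half-filled 3p³ is unfavourable, so Si (3p²) has the more exothermic EA.

(A)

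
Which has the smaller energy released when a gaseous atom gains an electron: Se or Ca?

Ca is in period 4, group 2; Se is in period 4, group 16.
Electron affinity generally becomes more exothermic across a period toward the halogens and less exothermic down a group.
All lie in period 4, so electron affinity increases left to right.
So Ca has the smaller energy released when a gaseous atom gains an electron (Ca < Se).

Ca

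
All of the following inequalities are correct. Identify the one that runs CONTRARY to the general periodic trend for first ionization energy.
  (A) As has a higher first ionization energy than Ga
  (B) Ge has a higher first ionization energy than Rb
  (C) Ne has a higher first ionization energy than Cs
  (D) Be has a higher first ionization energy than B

(D)

The general trend: first ionization energy increases across a period and decreases down a group.
(A) As (period 4, group 15) vs Ga (period 4, group 13): the stated order agrees with the simple trend.
(B) Ge (period 4, group 14) vs Rb (period 5, group 1): the stated order agrees with the simple trend.
(C) Ne (period 2, group 18) vs Cs (period 6, group 1): the stated order agrees with the simple trend.
(D) Be (period 2, group 2) vs B (period 2, group 13): the stated order contradicts the simple trend.
The exception is (D): removing B's lone 2p electron is easier than breaking Be's filled 2s².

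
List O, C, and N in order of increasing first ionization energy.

C is in period 2, group 14; N is in period 2, group 15; O is in period 2, group 16.
IE₁ increases left→right with effective nuclear charge and decreases top→bottom as the valence shell moves farther out.
All lie in period 2; the across-period trend (first ionization energy increases left to right) applies, with the exception below.
Note the exception: N has a higher first ionization energy than O, contrary to the simple trend — pairing an electron in O's 2p⁴ costs repulsion energy, so O ionizes more easily than half-filled N (2p³).
For reference (kJ/mol): C 1086, N 1402, O 1314.
So from lowest to highest: C < O < N.

C < O < N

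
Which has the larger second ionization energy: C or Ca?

C

The second ionization energy removes an electron from the +1 ion. For each element: C⁺ still has 3 valence electrons; Ca⁺ still has 1 valence electron.
All are still removing valence electrons, so compare the +1 ions as you would atoms: IE_2 generally rises across a period (higher Z_eff) and falls down a group (larger shell), subject to the usual subshell exceptions.
Valence configurations: C⁺ [He]2s²2p¹, Ca⁺ [Ar]4s¹.
The numbers (kJ/mol): C 2353, Ca 1145.
Overall IE_2 order: Ca < C.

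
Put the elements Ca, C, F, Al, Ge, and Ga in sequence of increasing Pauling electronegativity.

C is in period 2, group 14; F is in period 2, group 17; Al is in period 3, group 13; Ca is in period 4, group 2; Ga is in period 4, group 13; Ge is in period 4, group 14.
Electronegativity increases across a period and decreases down a group, tracking effective nuclear charge and atomic size.
Here both period and group differ, so the two effects have to be weighed against each other.
Al > Ca: relative to Ca, both the across-period and down-group shifts push Al's electronegativity up.
Ga > Al: this pair runs against the simple trend — see the exception note.
Ge > Ga: both are in period 4; the period trend gives Ge the larger value.
C > Ge: they share group 14; the group trend gives C the larger value.
F > C: F lies to the right of C in period 2, so the across-period effect alone puts F higher.
Note the exception: Ga has a higher electronegativity than Al, contrary to the simple trend — poor shielding by filled d (and f) subshells raises the heavier element's effective nuclear charge more than the simple down-group trend predicts.
Approximate values (Pauling): C 2.55, F 3.98, Al 1.61, Ca 1.00, Ga 1.81, Ge 2.01.
So from lowest to highest: Ca < Al < Ga < Ge < C < F.

Ca, Al, Ga, Ge, C, F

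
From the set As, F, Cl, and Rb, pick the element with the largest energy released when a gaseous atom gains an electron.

Cl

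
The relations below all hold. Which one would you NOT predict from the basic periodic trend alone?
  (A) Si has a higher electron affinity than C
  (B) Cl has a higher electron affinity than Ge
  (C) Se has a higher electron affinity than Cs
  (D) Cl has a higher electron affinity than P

(A)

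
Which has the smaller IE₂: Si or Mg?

Mg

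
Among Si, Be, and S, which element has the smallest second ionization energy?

Si

IE_2 is the cost of taking one more electron from the +1 cation: Si⁺ still has 3 valence electrons; Be⁺ still has 1 valence electron; S⁺ still has 5 valence electrons.
All are still removing valence electrons, so compare the +1 ions as you would atoms: IE_2 generally rises across a period (higher Z_eff) and falls down a group (larger shell), subject to the usual subshell exceptions.
Valence configurations: Si⁺ [Ne]3s²3p¹, Be⁺ [He]2s¹, S⁺ [Ne]3s²3p³.
Tabulated IE_2 (kJ/mol): Si 1577, Be 1757, S 2252.
Hence IE_2: Si < Be < S.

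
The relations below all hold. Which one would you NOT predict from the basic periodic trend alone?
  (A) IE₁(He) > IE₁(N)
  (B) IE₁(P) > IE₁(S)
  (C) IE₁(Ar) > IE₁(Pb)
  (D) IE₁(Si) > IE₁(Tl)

(B)

The general trend: first ionisation energy increases across a period and decreases down a group.
(A) He (period 1, group 18) vs N (period 2, group 15): the stated order agrees with the simple trend.
(B) P (period 3, group 15) vs S (period 3, group 16): the stated order contradicts the simple trend.
(C) Ar (period 3, group 18) vs Pb (period 6, group 14): the stated order agrees with the simple trend.
(D) Si (period 3, group 14) vs Tl (period 6, group 13): the stated order agrees with the simple trend.
The exception is (B): S (3p⁴) ionizes more easily than half-filled P (3p³) because the paired 3p electron in S is pushed out by e⁻–e⁻ repulsion.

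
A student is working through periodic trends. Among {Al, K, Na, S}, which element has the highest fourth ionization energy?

Al

IE_4 is the cost of taking one more electron from the +3 cation: Al³⁺ is the bare [Ne] core; K³⁺ is already 2 electrons into the core; Na³⁺ is already 2 electrons into the core; S³⁺ still has 3 valence electrons.
Core electrons are held far more tightly than valence electrons, so K, Na and Al top the IE_4 order.
Tabulated IE_4 (kJ/mol): Al 11577, K 5877, Na 9543, S 4556.
Overall IE_4 order: S < K < Na < Al.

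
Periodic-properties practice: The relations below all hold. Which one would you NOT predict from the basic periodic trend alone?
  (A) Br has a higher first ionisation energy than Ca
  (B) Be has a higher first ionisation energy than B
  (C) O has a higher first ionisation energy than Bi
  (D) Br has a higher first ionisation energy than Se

(B)

The general trend: first ionisation energy increases across a period and decreases down a group.
(A) Br (period 4, group 17) vs Ca (period 4, group 2): the stated order agrees with the simple trend.
(B) Be (period 2, group 2) vs B (period 2, group 13): the stated order contradicts the simple trend.
(C) O (period 2, group 16) vs Bi (period 6, group 15): the stated order agrees with the simple trend.
(D) Br (period 4, group 17) vs Se (period 4, group 16): the stated order agrees with the simple trend.
The exception is (B): removing B's lone 2p electron is easier than breaking Be's filled 2s².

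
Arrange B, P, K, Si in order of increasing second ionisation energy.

Si, P, B, K

IE_2 is the cost of taking one more electron from the +1 cation: B⁺ still has 2 valence electrons; P⁺ still has 4 valence electrons; K⁺ is the bare [Ar] core; Si⁺ still has 3 valence electrons.
Core electrons are held far more tightly than valence electrons, so K tops the IE_2 order.
Valence configurations: B⁺ [He]2s², P⁺ [Ne]3s²3p², Si⁺ [Ne]3s²3p¹.
Approximate IE_2 values (kJ/mol): B 2427, P 1907, K 3052, Si 1577.
Hence IE_2: Si < P < B < K.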